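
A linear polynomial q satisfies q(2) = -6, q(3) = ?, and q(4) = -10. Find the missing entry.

-8

On equispaced nodes a degree-1 polynomial has vanishing second forward difference, so
  q(2) - 2·q(3) + q(4) = 0.
Substituting the known values and solving for q(3):
  -2·q(3) = 16
  q(3) = -8.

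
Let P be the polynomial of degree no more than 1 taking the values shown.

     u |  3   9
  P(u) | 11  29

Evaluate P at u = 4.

Write P(u) = au + b. Substituting each data point gives a linear system:
  3a + b = 11
  9a + b = 29
Solving the system yields a = 3, b = 2.
So P(u) = 3u + 2.
Then P(4) = 14.

14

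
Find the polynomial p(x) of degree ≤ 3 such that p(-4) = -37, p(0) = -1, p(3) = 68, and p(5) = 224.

Write p(x) = ax^3 + bx^2 + cx + d. Substituting each data point gives a linear system:
  -64a + 16b - 4c + d = -37
  d = -1
  27a + 9b + 3c + d = 68
  125a + 25b + 5c + d = 224
Solving the system yields a = 1, b = 3, c = 5, d = -1.
So p(x) = x^3 + 3x^2 + 5x - 1.
Check: p(5) = 224. ✓

p(x) = x^3 + 3x^2 + 5x - 1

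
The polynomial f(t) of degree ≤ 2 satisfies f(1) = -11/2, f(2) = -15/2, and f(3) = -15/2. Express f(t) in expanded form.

f(t) = t^2 - 5t - 3/2

Using the Lagrange interpolation formula with nodes 1, 2, 3:
  L_0(t) = (t - 2)(t - 3) / 2
  L_1(t) = (t - 1)(t - 3) / -1
  L_2(t) = (t - 1)(t - 2) / 2
Then f(t) = -11/2·L_0(t) - 15/2·L_1(t) - 15/2·L_2(t).
Expanding and collecting terms gives f(t) = t^2 - 5t - 3/2.
Check: f(3) = -15/2. ✓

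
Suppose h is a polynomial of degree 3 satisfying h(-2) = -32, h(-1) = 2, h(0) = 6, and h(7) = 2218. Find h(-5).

-674

Using the Lagrange interpolation formula with nodes -2, -1, 0, 7:
  L_0(n) = (n + 1)n(n - 7) / -18
  L_1(n) = (n + 2)n(n - 7) / 8
  L_2(n) = (n + 2)(n + 1)(n - 7) / -14
  L_3(n) = (n + 2)(n + 1)n / 504
Then h(n) = -32·L_0(n) + 2·L_1(n) + 6·L_2(n) + 2218·L_3(n).
Expanding and collecting terms gives h(n) = 6n^3 + 3n^2 + n + 6.
Evaluating at n = -5: h(-5) = -674.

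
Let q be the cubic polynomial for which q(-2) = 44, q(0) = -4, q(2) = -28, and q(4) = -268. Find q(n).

Write q(n) = an^3 + bn^2 + cn + d. Substituting each data point gives a linear system:
  -8a + 4b - 2c + d = 44
  d = -4
  8a + 4b + 2c + d = -28
  64a + 16b + 4c + d = -268
Solving the system yields a = -5, b = 3, c = 2, d = -4.
So q(n) = -5n^3 + 3n^2 + 2n - 4.
Check: q(2) = -28. ✓

q(n) = -5n^3 + 3n^2 + 2n - 4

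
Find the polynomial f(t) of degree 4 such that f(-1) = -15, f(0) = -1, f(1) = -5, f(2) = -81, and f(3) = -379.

f(t) = -4t^4 - t^3 - 5t^2 + 6t - 1

Write f(t) = at^4 + bt^3 + ct^2 + dt + e. Substituting each data point gives a linear system:
  a - b + c - d + e = -15
  e = -1
  a + b + c + d + e = -5
  16a + 8b + 4c + 2d + e = -81
  81a + 27b + 9c + 3d + e = -379
Solving the system yields a = -4, b = -1, c = -5, d = 6, e = -1.
So f(t) = -4t^4 - t^3 - 5t^2 + 6t - 1.
Check: f(3) = -379. ✓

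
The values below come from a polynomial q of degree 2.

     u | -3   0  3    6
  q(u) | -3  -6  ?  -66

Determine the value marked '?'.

On equispaced nodes a degree-2 polynomial has vanishing third forward difference, so
  - q(-3) + 3·q(0) - 3·q(3) + q(6) = 0.
Substituting the known values and solving for q(3):
  -3·q(3) = 81
  q(3) = -27.

-27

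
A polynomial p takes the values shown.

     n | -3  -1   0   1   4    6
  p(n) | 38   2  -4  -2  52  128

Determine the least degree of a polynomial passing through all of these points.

Divided differences on the nodes -3, -1, 0, 1, 4, 6:
  order 0: 38  2  -4  -2  52  128
  order 1: -18  -6  2  18  38
  order 2: 4  4  4  4
  order 3: 0  0  0
  order 4: 0  0
  order 5: 0
The order-2 divided differences are all 4 (nonzero) and every higher order vanishes, so the data lies on a polynomial of degree exactly 2.

2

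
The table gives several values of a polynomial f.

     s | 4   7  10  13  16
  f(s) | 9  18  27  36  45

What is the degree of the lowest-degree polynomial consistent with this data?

Forward differences of the values at s = 4, 7, 10, 13, 16:
  f  : 9  18  27  36  45
  Δ  : 9  9  9  9
  Δ^2: 0  0  0
  Δ^3: 0  0
  Δ^4: 0
The first differences are constant (9) and nonzero, while all higher differences vanish, so the minimal degree is 1.

1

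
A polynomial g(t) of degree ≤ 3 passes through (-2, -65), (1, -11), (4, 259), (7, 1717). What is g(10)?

Using the Lagrange interpolation formula with nodes -2, 1, 4, 7:
  L_0(t) = (t - 1)(t - 4)(t - 7) / -162
  L_1(t) = (t + 2)(t - 4)(t - 7) / 54
  L_2(t) = (t + 2)(t - 1)(t - 7) / -54
  L_3(t) = (t + 2)(t - 1)(t - 4) / 162
Then g(t) = -65·L_0(t) - 11·L_1(t) + 259·L_2(t) + 1717·L_3(t).
Expanding and collecting terms gives g(t) = 6t^3 - 6t^2 - 6t - 5.
Evaluating at t = 10: g(10) = 5335.

5335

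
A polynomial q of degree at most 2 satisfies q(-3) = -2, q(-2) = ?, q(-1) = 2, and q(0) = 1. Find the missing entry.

1

The 3 known points determine the degree-2 polynomial uniquely.
Write q(t) = at^2 + bt + c. Substituting each data point gives a linear system:
  9a - 3b + c = -2
  a - b + c = 2
  c = 1
Solving the system yields a = -1, b = -2, c = 1.
So q(t) = -t^2 - 2t + 1.
Then q(-2) = 1.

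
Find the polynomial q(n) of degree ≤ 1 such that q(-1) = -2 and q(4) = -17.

q(n) = -3n - 5

Using the Lagrange interpolation formula with nodes -1, 4:
  L_0(n) = (n - 4) / -5
  L_1(n) = (n + 1) / 5
Then q(n) = -2·L_0(n) - 17·L_1(n).
Expanding and collecting terms gives q(n) = -3n - 5.
Check: q(4) = -17. ✓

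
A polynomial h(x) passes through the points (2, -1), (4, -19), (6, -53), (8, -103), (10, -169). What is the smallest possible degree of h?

Forward differences of the values at x = 2, 4, 6, 8, 10:
  h  : -1  -19  -53  -103  -169
  Δ  : -18  -34  -50  -66
  Δ^2: -16  -16  -16
  Δ^3: 0  0
  Δ^4: 0
The second differences are constant (-16) and nonzero, while all higher differences vanish, so the minimal degree is 2.

2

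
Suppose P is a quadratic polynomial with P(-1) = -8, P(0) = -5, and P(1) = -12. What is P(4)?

-93

Forward differences of the values at x = -1, 0, 1:
  P  : -8  -5  -12
  Δ  : 3  -7
  Δ^2: -10
The second differences are constant, confirming degree 2.
Interpolating (Newton forward form) and evaluating at x = 4 gives P(4) = -93.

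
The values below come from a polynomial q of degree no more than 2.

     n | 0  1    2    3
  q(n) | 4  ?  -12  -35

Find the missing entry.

The 3 known points determine the degree-2 polynomial uniquely.
Write q(n) = an^2 + bn + c. Substituting each data point gives a linear system:
  c = 4
  4a + 2b + c = -12
  9a + 3b + c = -35
Solving the system yields a = -5, b = 2, c = 4.
So q(n) = -5n^2 + 2n + 4.
Then q(1) = 1.

1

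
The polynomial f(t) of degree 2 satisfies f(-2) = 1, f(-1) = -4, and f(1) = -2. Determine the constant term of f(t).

-5

Write f(t) = at^2 + bt + c. Substituting each data point gives a linear system:
  4a - 2b + c = 1
  a - b + c = -4
  a + b + c = -2
Solving the system yields a = 2, b = 1, c = -5.
So f(t) = 2t^2 + t - 5.
The constant term is -5.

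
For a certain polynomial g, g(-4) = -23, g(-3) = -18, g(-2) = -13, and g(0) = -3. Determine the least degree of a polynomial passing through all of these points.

1

Divided differences on the nodes -4, -3, -2, 0:
  order 0: -23  -18  -13  -3
  order 1: 5  5  5
  order 2: 0  0
  order 3: 0
The order-1 divided differences are all 5 (nonzero) and every higher order vanishes, so the data lies on a polynomial of degree exactly 1.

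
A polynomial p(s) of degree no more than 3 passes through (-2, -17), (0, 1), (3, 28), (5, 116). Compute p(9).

676

Using the Lagrange interpolation formula with nodes -2, 0, 3, 5:
  L_0(s) = s(s - 3)(s - 5) / -70
  L_1(s) = (s + 2)(s - 3)(s - 5) / 30
  L_2(s) = (s + 2)s(s - 5) / -30
  L_3(s) = (s + 2)s(s - 3) / 70
Then p(s) = -17·L_0(s) + 1·L_1(s) + 28·L_2(s) + 116·L_3(s).
Expanding and collecting terms gives p(s) = s^3 - s^2 + 3s + 1.
Evaluating at s = 9: p(9) = 676.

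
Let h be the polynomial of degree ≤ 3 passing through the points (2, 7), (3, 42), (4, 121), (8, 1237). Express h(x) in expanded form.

Using the Lagrange interpolation formula with nodes 2, 3, 4, 8:
  L_0(x) = (x - 3)(x - 4)(x - 8) / -12
  L_1(x) = (x - 2)(x - 4)(x - 8) / 5
  L_2(x) = (x - 2)(x - 3)(x - 8) / -8
  L_3(x) = (x - 2)(x - 3)(x - 4) / 120
Then h(x) = 7·L_0(x) + 42·L_1(x) + 121·L_2(x) + 1237·L_3(x).
Expanding and collecting terms gives h(x) = 3x^3 - 5x^2 + 3x - 3.
Check: h(3) = 42. ✓

h(x) = 3x^3 - 5x^2 + 3x - 3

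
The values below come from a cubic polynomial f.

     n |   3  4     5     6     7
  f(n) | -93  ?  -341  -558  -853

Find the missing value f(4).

-190

On equispaced nodes a degree-3 polynomial has vanishing fourth forward difference, so
  f(3) - 4·f(4) + 6·f(5) - 4·f(6) + f(7) = 0.
Substituting the known values and solving for f(4):
  -4·f(4) = 760
  f(4) = -190.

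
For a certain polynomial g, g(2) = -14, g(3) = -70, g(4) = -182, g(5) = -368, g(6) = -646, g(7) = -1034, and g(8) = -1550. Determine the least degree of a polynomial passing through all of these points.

3

Forward differences of the values at x = 2, 3, 4, 5, 6, 7, 8:
  g  : -14  -70  -182  -368  -646  -1034  -1550
  Δ  : -56  -112  -186  -278  -388  -516
  Δ^2: -56  -74  -92  -110  -128
  Δ^3: -18  -18  -18  -18
  Δ^4: 0  0  0
  Δ^5: 0  0
  Δ^6: 0
The third differences are constant (-18) and nonzero, while all higher differences vanish, so the minimal degree is 3.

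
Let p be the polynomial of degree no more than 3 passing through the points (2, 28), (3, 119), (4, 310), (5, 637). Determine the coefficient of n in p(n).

-3

Write p(n) = an^3 + bn^2 + cn + d. Substituting each data point gives a linear system:
  8a + 4b + 2c + d = 28
  27a + 9b + 3c + d = 119
  64a + 16b + 4c + d = 310
  125a + 25b + 5c + d = 637
Solving the system yields a = 6, b = -4, c = -3, d = 2.
So p(n) = 6n³ - 4n² - 3n + 2.
The coefficient of n is -3.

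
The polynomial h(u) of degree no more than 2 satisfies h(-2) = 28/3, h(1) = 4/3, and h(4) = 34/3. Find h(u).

h(u) = u^2 - (5/3)u + 2

Write h(u) = au^2 + bu + c. Substituting each data point gives a linear system:
  4a - 2b + c = 28/3
  a + b + c = 4/3
  16a + 4b + c = 34/3
Solving the system yields a = 1, b = -5/3, c = 2.
So h(u) = u^2 - (5/3)u + 2.
Check: h(-2) = 28/3. ✓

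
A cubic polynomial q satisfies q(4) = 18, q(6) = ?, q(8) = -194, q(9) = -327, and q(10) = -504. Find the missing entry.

-36

The 4 known points determine the degree-3 polynomial uniquely.
Write q(x) = ax^3 + bx^2 + cx + d. Substituting each data point gives a linear system:
  64a + 16b + 4c + d = 18
  512a + 64b + 8c + d = -194
  729a + 81b + 9c + d = -327
  1000a + 100b + 10c + d = -504
Solving the system yields a = -1, b = 5, c = -1, d = 6.
So q(x) = -x³ + 5x² - x + 6.
Then q(6) = -36.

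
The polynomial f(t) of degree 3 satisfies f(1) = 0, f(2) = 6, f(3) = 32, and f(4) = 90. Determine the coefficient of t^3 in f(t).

2

Write f(t) = at^3 + bt^2 + ct + d. Substituting each data point gives a linear system:
  a + b + c + d = 0
  8a + 4b + 2c + d = 6
  27a + 9b + 3c + d = 32
  64a + 16b + 4c + d = 90
Solving the system yields a = 2, b = -2, c = -2, d = 2.
So f(t) = 2t³ - 2t² - 2t + 2.
The leading coefficient is 2.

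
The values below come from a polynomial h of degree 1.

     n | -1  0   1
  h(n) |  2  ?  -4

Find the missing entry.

-1

The 2 known points determine the degree-1 polynomial uniquely.
Write h(n) = an + b. Substituting each data point gives a linear system:
  -a + b = 2
  a + b = -4
Solving the system yields a = -3, b = -1.
So h(n) = -3n - 1.
Then h(0) = -1.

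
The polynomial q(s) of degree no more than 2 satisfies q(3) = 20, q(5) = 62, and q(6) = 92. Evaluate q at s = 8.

Write q(s) = as^2 + bs + c. Substituting each data point gives a linear system:
  9a + 3b + c = 20
  25a + 5b + c = 62
  36a + 6b + c = 92
Solving the system yields a = 3, b = -3, c = 2.
So q(s) = 3s^2 - 3s + 2.
Then q(8) = 170.

170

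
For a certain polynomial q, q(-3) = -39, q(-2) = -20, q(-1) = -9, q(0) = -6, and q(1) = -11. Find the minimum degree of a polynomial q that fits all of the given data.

2

Forward differences of the values at t = -3, -2, -1, 0, 1:
  q  : -39  -20  -9  -6  -11
  Δ  : 19  11  3  -5
  Δ^2: -8  -8  -8
  Δ^3: 0  0
  Δ^4: 0
The second differences are constant (-8) and nonzero, while all higher differences vanish, so the minimal degree is 2.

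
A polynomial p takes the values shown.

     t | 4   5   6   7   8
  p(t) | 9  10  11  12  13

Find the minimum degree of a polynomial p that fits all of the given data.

1

Forward differences of the values at t = 4, 5, 6, 7, 8:
  p  : 9  10  11  12  13
  Δ  : 1  1  1  1
  Δ^2: 0  0  0
  Δ^3: 0  0
  Δ^4: 0
The first differences are constant (1) and nonzero, while all higher differences vanish, so the minimal degree is 1.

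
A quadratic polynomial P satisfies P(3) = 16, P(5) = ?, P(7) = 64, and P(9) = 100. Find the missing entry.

36

The 3 known points determine the degree-2 polynomial uniquely.
Write P(x) = ax^2 + bx + c. Substituting each data point gives a linear system:
  9a + 3b + c = 16
  49a + 7b + c = 64
  81a + 9b + c = 100
Solving the system yields a = 1, b = 2, c = 1.
So P(x) = x^2 + 2x + 1.
Then P(5) = 36.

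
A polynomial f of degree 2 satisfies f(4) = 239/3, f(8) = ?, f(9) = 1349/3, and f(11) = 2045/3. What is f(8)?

1055/3

The 3 known points determine the degree-2 polynomial uniquely.
Write f(x) = ax^2 + bx + c. Substituting each data point gives a linear system:
  16a + 4b + c = 239/3
  81a + 9b + c = 1349/3
  121a + 11b + c = 2045/3
Solving the system yields a = 6, b = -4, c = -1/3.
So f(x) = 6x^2 - 4x - 1/3.
Then f(8) = 1055/3.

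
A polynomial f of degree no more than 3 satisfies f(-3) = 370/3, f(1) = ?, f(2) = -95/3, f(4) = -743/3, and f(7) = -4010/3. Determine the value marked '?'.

-14/3

The 4 known points determine the degree-3 polynomial uniquely.
Write f(n) = an^3 + bn^2 + cn + d. Substituting each data point gives a linear system:
  -27a + 9b - 3c + d = 370/3
  8a + 4b + 2c + d = -95/3
  64a + 16b + 4c + d = -743/3
  343a + 49b + 7c + d = -4010/3
Solving the system yields a = -4, b = 1, c = -2, d = 1/3.
So f(n) = -4n^3 + n^2 - 2n + 1/3.
Then f(1) = -14/3.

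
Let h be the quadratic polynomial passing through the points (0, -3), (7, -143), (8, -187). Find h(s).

Using the Lagrange interpolation formula with nodes 0, 7, 8:
  L_0(s) = (s - 7)(s - 8) / 56
  L_1(s) = s(s - 8) / -7
  L_2(s) = s(s - 7) / 8
Then h(s) = -3·L_0(s) - 143·L_1(s) - 187·L_2(s).
Expanding and collecting terms gives h(s) = -3s^2 + s - 3.
Check: h(7) = -143. ✓

h(s) = -3s^2 + s - 3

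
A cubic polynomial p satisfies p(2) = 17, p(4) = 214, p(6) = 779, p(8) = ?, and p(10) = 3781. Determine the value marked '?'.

The 4 known points determine the degree-3 polynomial uniquely.
Write p(x) = ax^3 + bx^2 + cx + d. Substituting each data point gives a linear system:
  8a + 4b + 2c + d = 17
  64a + 16b + 4c + d = 214
  216a + 36b + 6c + d = 779
  1000a + 100b + 10c + d = 3781
Solving the system yields a = 4, b = -2, c = -3/2, d = -4.
So p(x) = 4x^3 - 2x^2 - (3/2)x - 4.
Then p(8) = 1904.

1904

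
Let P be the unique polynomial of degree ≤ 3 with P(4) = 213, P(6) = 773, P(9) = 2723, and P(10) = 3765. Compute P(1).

3

Using the Lagrange interpolation formula with nodes 4, 6, 9, 10:
  L_0(s) = (s - 6)(s - 9)(s - 10) / -60
  L_1(s) = (s - 4)(s - 9)(s - 10) / 24
  L_2(s) = (s - 4)(s - 6)(s - 10) / -15
  L_3(s) = (s - 4)(s - 6)(s - 9) / 24
Then P(s) = 213·L_0(s) + 773·L_1(s) + 2723·L_2(s) + 3765·L_3(s).
Expanding and collecting terms gives P(s) = 4s³ - 2s² - 4s + 5.
Evaluating at s = 1: P(1) = 3.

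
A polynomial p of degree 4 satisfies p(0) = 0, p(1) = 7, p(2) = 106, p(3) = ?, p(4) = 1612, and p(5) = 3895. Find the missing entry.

On equispaced nodes a degree-4 polynomial has vanishing fifth forward difference, so
  - p(0) + 5·p(1) - 10·p(2) + 10·p(3) - 5·p(4) + p(5) = 0.
Substituting the known values and solving for p(3):
  10·p(3) = 5190
  p(3) = 519.

519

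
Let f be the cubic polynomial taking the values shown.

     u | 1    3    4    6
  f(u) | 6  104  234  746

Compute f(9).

2414

Write f(u) = au^3 + bu^2 + cu + d. Substituting each data point gives a linear system:
  a + b + c + d = 6
  27a + 9b + 3c + d = 104
  64a + 16b + 4c + d = 234
  216a + 36b + 6c + d = 746
Solving the system yields a = 3, b = 3, c = -2, d = 2.
So f(u) = 3u^3 + 3u^2 - 2u + 2.
Then f(9) = 2414.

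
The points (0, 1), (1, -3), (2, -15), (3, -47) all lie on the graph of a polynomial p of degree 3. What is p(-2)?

33

Using the Lagrange interpolation formula with nodes 0, 1, 2, 3:
  L_0(x) = (x - 1)(x - 2)(x - 3) / -6
  L_1(x) = x(x - 2)(x - 3) / 2
  L_2(x) = x(x - 1)(x - 3) / -2
  L_3(x) = x(x - 1)(x - 2) / 6
Then p(x) = 1·L_0(x) - 3·L_1(x) - 15·L_2(x) - 47·L_3(x).
Expanding and collecting terms gives p(x) = -2x^3 + 2x^2 - 4x + 1.
Evaluating at x = -2: p(-2) = 33.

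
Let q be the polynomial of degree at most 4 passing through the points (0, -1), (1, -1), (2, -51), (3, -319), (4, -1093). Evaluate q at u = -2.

Forward differences of the values at u = 0, 1, 2, 3, 4:
  q  : -1  -1  -51  -319  -1093
  Δ  : 0  -50  -268  -774
  Δ^2: -50  -218  -506
  Δ^3: -168  -288
  Δ^4: -120
The fourth differences are constant, confirming degree 4.
Interpolating (Newton forward form) and evaluating at u = -2 gives q(-2) = -79.

-79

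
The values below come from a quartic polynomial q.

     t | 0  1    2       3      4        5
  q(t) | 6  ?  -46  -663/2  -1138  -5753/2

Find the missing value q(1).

19/2

On equispaced nodes a degree-4 polynomial has vanishing fifth forward difference, so
  - q(0) + 5·q(1) - 10·q(2) + 10·q(3) - 5·q(4) + q(5) = 0.
Substituting the known values and solving for q(1):
  5·q(1) = 95/2
  q(1) = 19/2.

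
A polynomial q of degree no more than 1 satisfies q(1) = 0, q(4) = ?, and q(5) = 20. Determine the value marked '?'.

The 2 known points determine the degree-1 polynomial uniquely.
Write q(n) = an + b. Substituting each data point gives a linear system:
  a + b = 0
  5a + b = 20
Solving the system yields a = 5, b = -5.
So q(n) = 5n - 5.
Then q(4) = 15.

15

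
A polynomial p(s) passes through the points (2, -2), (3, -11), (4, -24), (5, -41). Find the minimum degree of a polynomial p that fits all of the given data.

Forward differences of the values at s = 2, 3, 4, 5:
  p  : -2  -11  -24  -41
  Δ  : -9  -13  -17
  Δ^2: -4  -4
  Δ^3: 0
The second differences are constant (-4) and nonzero, while all higher differences vanish, so the minimal degree is 2.

2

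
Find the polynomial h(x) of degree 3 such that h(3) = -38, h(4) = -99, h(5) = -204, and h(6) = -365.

Write h(x) = ax^3 + bx^2 + cx + d. Substituting each data point gives a linear system:
  27a + 9b + 3c + d = -38
  64a + 16b + 4c + d = -99
  125a + 25b + 5c + d = -204
  216a + 36b + 6c + d = -365
Solving the system yields a = -2, b = 2, c = -1, d = 1.
So h(x) = -2x³ + 2x² - x + 1.
Check: h(4) = -99. ✓

h(x) = -2x^3 + 2x^2 - x + 1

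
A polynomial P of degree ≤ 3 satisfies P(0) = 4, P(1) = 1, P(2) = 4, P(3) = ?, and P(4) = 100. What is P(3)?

On equispaced nodes a degree-3 polynomial has vanishing fourth forward difference, so
  P(0) - 4·P(1) + 6·P(2) - 4·P(3) + P(4) = 0.
Substituting the known values and solving for P(3):
  -4·P(3) = -124
  P(3) = 31.

31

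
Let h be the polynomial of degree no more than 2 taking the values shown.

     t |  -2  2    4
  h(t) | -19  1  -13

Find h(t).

h(t) = -2t^2 + 5t - 1

Write h(t) = at^2 + bt + c. Substituting each data point gives a linear system:
  4a - 2b + c = -19
  4a + 2b + c = 1
  16a + 4b + c = -13
Solving the system yields a = -2, b = 5, c = -1.
So h(t) = -2t^2 + 5t - 1.
Check: h(-2) = -19. ✓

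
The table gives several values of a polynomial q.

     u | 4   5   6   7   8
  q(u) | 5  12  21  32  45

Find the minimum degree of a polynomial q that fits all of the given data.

2

Forward differences of the values at u = 4, 5, 6, 7, 8:
  q  : 5  12  21  32  45
  Δ  : 7  9  11  13
  Δ^2: 2  2  2
  Δ^3: 0  0
  Δ^4: 0
The second differences are constant (2) and nonzero, while all higher differences vanish, so the minimal degree is 2.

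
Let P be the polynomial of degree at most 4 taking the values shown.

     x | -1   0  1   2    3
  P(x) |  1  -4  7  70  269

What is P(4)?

Write P(x) = ax^4 + bx^3 + cx^2 + dx + e. Substituting each data point gives a linear system:
  a - b + c - d + e = 1
  e = -4
  a + b + c + d + e = 7
  16a + 8b + 4c + 2d + e = 70
  81a + 27b + 9c + 3d + e = 269
Solving the system yields a = 2, b = 2, c = 6, d = 1, e = -4.
So P(x) = 2x^4 + 2x^3 + 6x^2 + x - 4.
Then P(4) = 736.

736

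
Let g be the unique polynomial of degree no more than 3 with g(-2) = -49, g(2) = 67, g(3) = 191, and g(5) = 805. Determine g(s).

Using the Lagrange interpolation formula with nodes -2, 2, 3, 5:
  L_0(s) = (s - 2)(s - 3)(s - 5) / -140
  L_1(s) = (s + 2)(s - 3)(s - 5) / 12
  L_2(s) = (s + 2)(s - 2)(s - 5) / -10
  L_3(s) = (s + 2)(s - 2)(s - 3) / 42
Then g(s) = -49·L_0(s) + 67·L_1(s) + 191·L_2(s) + 805·L_3(s).
Expanding and collecting terms gives g(s) = 6s^3 + s^2 + 5s + 5.
Check: g(2) = 67. ✓

g(s) = 6s^3 + s^2 + 5s + 5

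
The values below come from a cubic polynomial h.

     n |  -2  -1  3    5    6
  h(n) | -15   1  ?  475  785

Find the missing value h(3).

125

The 4 known points determine the degree-3 polynomial uniquely.
Write h(n) = an^3 + bn^2 + cn + d. Substituting each data point gives a linear system:
  -8a + 4b - 2c + d = -15
  -a + b - c + d = 1
  125a + 25b + 5c + d = 475
  216a + 36b + 6c + d = 785
Solving the system yields a = 3, b = 3, c = 4, d = 5.
So h(n) = 3n^3 + 3n^2 + 4n + 5.
Then h(3) = 125.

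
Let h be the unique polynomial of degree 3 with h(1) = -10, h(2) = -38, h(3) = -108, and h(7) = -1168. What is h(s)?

Write h(s) = as^3 + bs^2 + cs + d. Substituting each data point gives a linear system:
  a + b + c + d = -10
  8a + 4b + 2c + d = -38
  27a + 9b + 3c + d = -108
  343a + 49b + 7c + d = -1168
Solving the system yields a = -3, b = -3, c = 2, d = -6.
So h(s) = -3s^3 - 3s^2 + 2s - 6.
Check: h(7) = -1168. ✓

h(s) = -3s^3 - 3s^2 + 2s - 6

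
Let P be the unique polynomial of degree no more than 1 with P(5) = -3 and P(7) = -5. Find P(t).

P(t) = -t + 2

Write P(t) = at + b. Substituting each data point gives a linear system:
  5a + b = -3
  7a + b = -5
Solving the system yields a = -1, b = 2.
So P(t) = -t + 2.
Check: P(5) = -3. ✓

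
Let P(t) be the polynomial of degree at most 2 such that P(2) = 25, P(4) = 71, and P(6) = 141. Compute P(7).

185

Write P(t) = at^2 + bt + c. Substituting each data point gives a linear system:
  4a + 2b + c = 25
  16a + 4b + c = 71
  36a + 6b + c = 141
Solving the system yields a = 3, b = 5, c = 3.
So P(t) = 3t^2 + 5t + 3.
Then P(7) = 185.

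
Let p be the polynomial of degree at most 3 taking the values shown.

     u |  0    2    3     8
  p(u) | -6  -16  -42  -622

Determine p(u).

Write p(u) = au^3 + bu^2 + cu + d. Substituting each data point gives a linear system:
  d = -6
  8a + 4b + 2c + d = -16
  27a + 9b + 3c + d = -42
  512a + 64b + 8c + d = -622
Solving the system yields a = -1, b = -2, c = 3, d = -6.
So p(u) = -u^3 - 2u^2 + 3u - 6.
Check: p(8) = -622. ✓

p(u) = -u^3 - 2u^2 + 3u - 6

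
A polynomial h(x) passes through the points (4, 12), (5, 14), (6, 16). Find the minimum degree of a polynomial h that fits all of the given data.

Forward differences of the values at x = 4, 5, 6:
  h  : 12  14  16
  Δ  : 2  2
  Δ^2: 0
The first differences are constant (2) and nonzero, while all higher differences vanish, so the minimal degree is 1.

1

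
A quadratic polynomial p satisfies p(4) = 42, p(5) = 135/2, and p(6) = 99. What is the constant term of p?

Write p(t) = at^2 + bt + c. Substituting each data point gives a linear system:
  16a + 4b + c = 42
  25a + 5b + c = 135/2
  36a + 6b + c = 99
Solving the system yields a = 3, b = -3/2, c = 0.
So p(t) = 3t² - (3/2)t.
The constant term is 0.

0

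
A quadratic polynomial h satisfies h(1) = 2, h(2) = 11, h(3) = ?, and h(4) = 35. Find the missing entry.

The 3 known points determine the degree-2 polynomial uniquely.
Write h(x) = ax^2 + bx + c. Substituting each data point gives a linear system:
  a + b + c = 2
  4a + 2b + c = 11
  16a + 4b + c = 35
Solving the system yields a = 1, b = 6, c = -5.
So h(x) = x² + 6x - 5.
Then h(3) = 22.

22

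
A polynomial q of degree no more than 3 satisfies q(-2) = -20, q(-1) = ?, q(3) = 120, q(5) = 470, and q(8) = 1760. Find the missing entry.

-4

The 4 known points determine the degree-3 polynomial uniquely.
Write q(u) = au^3 + bu^2 + cu + d. Substituting each data point gives a linear system:
  -8a + 4b - 2c + d = -20
  27a + 9b + 3c + d = 120
  125a + 25b + 5c + d = 470
  512a + 64b + 8c + d = 1760
Solving the system yields a = 3, b = 3, c = 4, d = 0.
So q(u) = 3u^3 + 3u^2 + 4u.
Then q(-1) = -4.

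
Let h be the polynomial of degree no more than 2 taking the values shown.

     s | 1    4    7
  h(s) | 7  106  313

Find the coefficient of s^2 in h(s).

6

Write h(s) = as^2 + bs + c. Substituting each data point gives a linear system:
  a + b + c = 7
  16a + 4b + c = 106
  49a + 7b + c = 313
Solving the system yields a = 6, b = 3, c = -2.
So h(s) = 6s^2 + 3s - 2.
The leading coefficient is 6.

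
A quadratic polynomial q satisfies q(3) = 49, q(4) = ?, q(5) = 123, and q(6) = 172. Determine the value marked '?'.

82

On equispaced nodes a degree-2 polynomial has vanishing third forward difference, so
  - q(3) + 3·q(4) - 3·q(5) + q(6) = 0.
Substituting the known values and solving for q(4):
  3·q(4) = 246
  q(4) = 82.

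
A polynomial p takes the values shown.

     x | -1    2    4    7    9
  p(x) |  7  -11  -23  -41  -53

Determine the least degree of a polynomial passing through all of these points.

1

Divided differences on the nodes -1, 2, 4, 7, 9:
  order 0: 7  -11  -23  -41  -53
  order 1: -6  -6  -6  -6
  order 2: 0  0  0
  order 3: 0  0
  order 4: 0
The order-1 divided differences are all -6 (nonzero) and every higher order vanishes, so the data lies on a polynomial of degree exactly 1.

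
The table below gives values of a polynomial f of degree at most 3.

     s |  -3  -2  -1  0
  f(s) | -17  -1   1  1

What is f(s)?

f(s) = 2s^3 + 5s^2 + 3s + 1

Write f(s) = as^3 + bs^2 + cs + d. Substituting each data point gives a linear system:
  -27a + 9b - 3c + d = -17
  -8a + 4b - 2c + d = -1
  -a + b - c + d = 1
  d = 1
Solving the system yields a = 2, b = 5, c = 3, d = 1.
So f(s) = 2s^3 + 5s^2 + 3s + 1.
Check: f(0) = 1. ✓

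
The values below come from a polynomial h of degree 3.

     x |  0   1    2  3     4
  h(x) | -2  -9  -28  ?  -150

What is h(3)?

-71

The 4 known points determine the degree-3 polynomial uniquely.
Write h(x) = ax^3 + bx^2 + cx + d. Substituting each data point gives a linear system:
  d = -2
  a + b + c + d = -9
  8a + 4b + 2c + d = -28
  64a + 16b + 4c + d = -150
Solving the system yields a = -2, b = 0, c = -5, d = -2.
So h(x) = -2x³ - 5x - 2.
Then h(3) = -71.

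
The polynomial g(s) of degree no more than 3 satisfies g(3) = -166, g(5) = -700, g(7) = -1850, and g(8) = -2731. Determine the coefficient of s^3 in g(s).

Write g(s) = as^3 + bs^2 + cs + d. Substituting each data point gives a linear system:
  27a + 9b + 3c + d = -166
  125a + 25b + 5c + d = -700
  343a + 49b + 7c + d = -1850
  512a + 64b + 8c + d = -2731
Solving the system yields a = -5, b = -2, c = -6, d = 5.
So g(s) = -5s^3 - 2s^2 - 6s + 5.
The leading coefficient is -5.

-5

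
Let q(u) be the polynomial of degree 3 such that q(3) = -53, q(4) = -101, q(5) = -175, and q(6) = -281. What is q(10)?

Write q(u) = au^3 + bu^2 + cu + d. Substituting each data point gives a linear system:
  27a + 9b + 3c + d = -53
  64a + 16b + 4c + d = -101
  125a + 25b + 5c + d = -175
  216a + 36b + 6c + d = -281
Solving the system yields a = -1, b = -1, c = -4, d = -5.
So q(u) = -u^3 - u^2 - 4u - 5.
Then q(10) = -1145.

-1145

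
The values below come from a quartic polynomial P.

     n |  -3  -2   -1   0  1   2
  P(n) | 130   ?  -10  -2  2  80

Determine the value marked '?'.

On equispaced nodes a degree-4 polynomial has vanishing fifth forward difference, so
  - P(-3) + 5·P(-2) - 10·P(-1) + 10·P(0) - 5·P(1) + P(2) = 0.
Substituting the known values and solving for P(-2):
  5·P(-2) = -20
  P(-2) = -4.

-4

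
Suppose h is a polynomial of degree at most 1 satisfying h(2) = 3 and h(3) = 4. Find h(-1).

0

Using the Lagrange interpolation formula with nodes 2, 3:
  L_0(s) = (s - 3) / -1
  L_1(s) = (s - 2) / 1
Then h(s) = 3·L_0(s) + 4·L_1(s).
Expanding and collecting terms gives h(s) = s + 1.
Evaluating at s = -1: h(-1) = 0.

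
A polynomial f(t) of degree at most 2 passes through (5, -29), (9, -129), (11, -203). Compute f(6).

Using the Lagrange interpolation formula with nodes 5, 9, 11:
  L_0(t) = (t - 9)(t - 11) / 24
  L_1(t) = (t - 5)(t - 11) / -8
  L_2(t) = (t - 5)(t - 9) / 12
Then f(t) = -29·L_0(t) - 129·L_1(t) - 203·L_2(t).
Expanding and collecting terms gives f(t) = -2t² + 3t + 6.
Evaluating at t = 6: f(6) = -48.

-48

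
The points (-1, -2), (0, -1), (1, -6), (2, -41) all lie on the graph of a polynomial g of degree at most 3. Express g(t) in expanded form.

Write g(t) = at^3 + bt^2 + ct + d. Substituting each data point gives a linear system:
  -a + b - c + d = -2
  d = -1
  a + b + c + d = -6
  8a + 4b + 2c + d = -41
Solving the system yields a = -4, b = -3, c = 2, d = -1.
So g(t) = -4t^3 - 3t^2 + 2t - 1.
Check: g(-1) = -2. ✓

g(t) = -4t^3 - 3t^2 + 2t - 1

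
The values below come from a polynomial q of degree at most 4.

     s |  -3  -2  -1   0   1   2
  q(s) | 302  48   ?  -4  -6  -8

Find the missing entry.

On equispaced nodes a degree-4 polynomial has vanishing fifth forward difference, so
  - q(-3) + 5·q(-2) - 10·q(-1) + 10·q(0) - 5·q(1) + q(2) = 0.
Substituting the known values and solving for q(-1):
  -10·q(-1) = 80
  q(-1) = -8.

-8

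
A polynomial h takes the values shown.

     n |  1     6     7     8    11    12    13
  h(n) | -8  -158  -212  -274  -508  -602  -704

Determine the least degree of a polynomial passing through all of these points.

Divided differences on the nodes 1, 6, 7, 8, 11, 12, 13:
  order 0: -8  -158  -212  -274  -508  -602  -704
  order 1: -30  -54  -62  -78  -94  -102
  order 2: -4  -4  -4  -4  -4
  order 3: 0  0  0  0
  order 4: 0  0  0
  order 5: 0  0
  order 6: 0
The order-2 divided differences are all -4 (nonzero) and every higher order vanishes, so the data lies on a polynomial of degree exactly 2.

2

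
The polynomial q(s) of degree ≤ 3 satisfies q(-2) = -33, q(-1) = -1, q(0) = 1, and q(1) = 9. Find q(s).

q(s) = 6s^3 + 3s^2 - s + 1

Write q(s) = as^3 + bs^2 + cs + d. Substituting each data point gives a linear system:
  -8a + 4b - 2c + d = -33
  -a + b - c + d = -1
  d = 1
  a + b + c + d = 9
Solving the system yields a = 6, b = 3, c = -1, d = 1.
So q(s) = 6s^3 + 3s^2 - s + 1.
Check: q(-2) = -33. ✓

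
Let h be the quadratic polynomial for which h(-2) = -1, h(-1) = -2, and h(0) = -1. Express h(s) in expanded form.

Write h(s) = as^2 + bs + c. Substituting each data point gives a linear system:
  4a - 2b + c = -1
  a - b + c = -2
  c = -1
Solving the system yields a = 1, b = 2, c = -1.
So h(s) = s^2 + 2s - 1.
Check: h(-2) = -1. ✓

h(s) = s^2 + 2s - 1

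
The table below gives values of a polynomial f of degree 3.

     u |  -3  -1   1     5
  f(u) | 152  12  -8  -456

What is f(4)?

Write f(u) = au^3 + bu^2 + cu + d. Substituting each data point gives a linear system:
  -27a + 9b - 3c + d = 152
  -a + b - c + d = 12
  a + b + c + d = -8
  125a + 25b + 5c + d = -456
Solving the system yields a = -4, b = 3, c = -6, d = -1.
So f(u) = -4u^3 + 3u^2 - 6u - 1.
Then f(4) = -233.

-233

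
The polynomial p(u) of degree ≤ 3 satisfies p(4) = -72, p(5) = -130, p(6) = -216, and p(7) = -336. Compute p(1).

-6

Write p(u) = au^3 + bu^2 + cu + d. Substituting each data point gives a linear system:
  64a + 16b + 4c + d = -72
  125a + 25b + 5c + d = -130
  216a + 36b + 6c + d = -216
  343a + 49b + 7c + d = -336
Solving the system yields a = -1, b = 1, c = -6, d = 0.
So p(u) = -u^3 + u^2 - 6u.
Then p(1) = -6.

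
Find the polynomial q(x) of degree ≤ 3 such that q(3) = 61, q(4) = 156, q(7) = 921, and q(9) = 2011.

Using the Lagrange interpolation formula with nodes 3, 4, 7, 9:
  L_0(x) = (x - 4)(x - 7)(x - 9) / -24
  L_1(x) = (x - 3)(x - 7)(x - 9) / 15
  L_2(x) = (x - 3)(x - 4)(x - 9) / -24
  L_3(x) = (x - 3)(x - 4)(x - 7) / 60
Then q(x) = 61·L_0(x) + 156·L_1(x) + 921·L_2(x) + 2011·L_3(x).
Expanding and collecting terms gives q(x) = 3x³ - 2x² - 2x + 4.
Check: q(3) = 61. ✓

q(x) = 3x^3 - 2x^2 - 2x + 4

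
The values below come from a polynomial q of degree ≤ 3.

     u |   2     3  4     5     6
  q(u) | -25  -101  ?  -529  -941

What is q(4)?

On equispaced nodes a degree-3 polynomial has vanishing fourth forward difference, so
  q(2) - 4·q(3) + 6·q(4) - 4·q(5) + q(6) = 0.
Substituting the known values and solving for q(4):
  6·q(4) = -1554
  q(4) = -259.

-259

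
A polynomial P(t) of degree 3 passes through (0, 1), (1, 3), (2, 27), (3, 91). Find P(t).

Using the Lagrange interpolation formula with nodes 0, 1, 2, 3:
  L_0(t) = (t - 1)(t - 2)(t - 3) / -6
  L_1(t) = t(t - 2)(t - 3) / 2
  L_2(t) = t(t - 1)(t - 3) / -2
  L_3(t) = t(t - 1)(t - 2) / 6
Then P(t) = 1·L_0(t) + 3·L_1(t) + 27·L_2(t) + 91·L_3(t).
Expanding and collecting terms gives P(t) = 3t³ + 2t² - 3t + 1.
Check: P(1) = 3. ✓

P(t) = 3t^3 + 2t^2 - 3t + 1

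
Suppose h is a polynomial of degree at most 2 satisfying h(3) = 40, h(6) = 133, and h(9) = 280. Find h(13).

Using the Lagrange interpolation formula with nodes 3, 6, 9:
  L_0(s) = (s - 6)(s - 9) / 18
  L_1(s) = (s - 3)(s - 9) / -9
  L_2(s) = (s - 3)(s - 6) / 18
Then h(s) = 40·L_0(s) + 133·L_1(s) + 280·L_2(s).
Expanding and collecting terms gives h(s) = 3s^2 + 4s + 1.
Evaluating at s = 13: h(13) = 560.

560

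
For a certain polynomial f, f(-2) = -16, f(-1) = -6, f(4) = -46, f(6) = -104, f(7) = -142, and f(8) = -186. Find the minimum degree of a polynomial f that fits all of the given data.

2

Divided differences on the nodes -2, -1, 4, 6, 7, 8:
  order 0: -16  -6  -46  -104  -142  -186
  order 1: 10  -8  -29  -38  -44
  order 2: -3  -3  -3  -3
  order 3: 0  0  0
  order 4: 0  0
  order 5: 0
The order-2 divided differences are all -3 (nonzero) and every higher order vanishes, so the data lies on a polynomial of degree exactly 2.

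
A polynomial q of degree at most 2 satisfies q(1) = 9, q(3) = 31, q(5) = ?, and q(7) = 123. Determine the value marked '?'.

The 3 known points determine the degree-2 polynomial uniquely.
Write q(t) = at^2 + bt + c. Substituting each data point gives a linear system:
  a + b + c = 9
  9a + 3b + c = 31
  49a + 7b + c = 123
Solving the system yields a = 2, b = 3, c = 4.
So q(t) = 2t^2 + 3t + 4.
Then q(5) = 69.

69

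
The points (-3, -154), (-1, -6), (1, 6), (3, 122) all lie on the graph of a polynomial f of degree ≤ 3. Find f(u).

f(u) = 5u^3 - 2u^2 + u + 2

Write f(u) = au^3 + bu^2 + cu + d. Substituting each data point gives a linear system:
  -27a + 9b - 3c + d = -154
  -a + b - c + d = -6
  a + b + c + d = 6
  27a + 9b + 3c + d = 122
Solving the system yields a = 5, b = -2, c = 1, d = 2.
So f(u) = 5u^3 - 2u^2 + u + 2.
Check: f(3) = 122. ✓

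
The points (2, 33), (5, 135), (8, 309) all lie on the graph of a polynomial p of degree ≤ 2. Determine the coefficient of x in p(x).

6

Write p(x) = ax^2 + bx + c. Substituting each data point gives a linear system:
  4a + 2b + c = 33
  25a + 5b + c = 135
  64a + 8b + c = 309
Solving the system yields a = 4, b = 6, c = 5.
So p(x) = 4x² + 6x + 5.
The coefficient of x is 6.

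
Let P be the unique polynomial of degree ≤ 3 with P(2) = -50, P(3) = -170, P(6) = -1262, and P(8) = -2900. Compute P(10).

-5546

Write P(n) = an^3 + bn^2 + cn + d. Substituting each data point gives a linear system:
  8a + 4b + 2c + d = -50
  27a + 9b + 3c + d = -170
  216a + 36b + 6c + d = -1262
  512a + 64b + 8c + d = -2900
Solving the system yields a = -5, b = -6, c = 5, d = 4.
So P(n) = -5n^3 - 6n^2 + 5n + 4.
Then P(10) = -5546.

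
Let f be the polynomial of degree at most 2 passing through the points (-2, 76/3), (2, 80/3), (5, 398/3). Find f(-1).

32/3

Write f(u) = au^2 + bu + c. Substituting each data point gives a linear system:
  4a - 2b + c = 76/3
  4a + 2b + c = 80/3
  25a + 5b + c = 398/3
Solving the system yields a = 5, b = 1/3, c = 6.
So f(u) = 5u^2 + (1/3)u + 6.
Then f(-1) = 32/3.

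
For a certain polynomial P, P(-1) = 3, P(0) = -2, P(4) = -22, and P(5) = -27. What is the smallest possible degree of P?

Divided differences on the nodes -1, 0, 4, 5:
  order 0: 3  -2  -22  -27
  order 1: -5  -5  -5
  order 2: 0  0
  order 3: 0
The order-1 divided differences are all -5 (nonzero) and every higher order vanishes, so the data lies on a polynomial of degree exactly 1.

1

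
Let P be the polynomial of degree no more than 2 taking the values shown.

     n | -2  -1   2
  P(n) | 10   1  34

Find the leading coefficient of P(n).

5

Write P(n) = an^2 + bn + c. Substituting each data point gives a linear system:
  4a - 2b + c = 10
  a - b + c = 1
  4a + 2b + c = 34
Solving the system yields a = 5, b = 6, c = 2.
So P(n) = 5n^2 + 6n + 2.
The leading coefficient is 5.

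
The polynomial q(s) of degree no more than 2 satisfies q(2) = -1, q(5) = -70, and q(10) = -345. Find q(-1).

-4

Write q(s) = as^2 + bs + c. Substituting each data point gives a linear system:
  4a + 2b + c = -1
  25a + 5b + c = -70
  100a + 10b + c = -345
Solving the system yields a = -4, b = 5, c = 5.
So q(s) = -4s^2 + 5s + 5.
Then q(-1) = -4.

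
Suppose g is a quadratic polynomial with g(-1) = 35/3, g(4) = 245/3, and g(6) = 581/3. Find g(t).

Using the Lagrange interpolation formula with nodes -1, 4, 6:
  L_0(t) = (t - 4)(t - 6) / 35
  L_1(t) = (t + 1)(t - 6) / -10
  L_2(t) = (t + 1)(t - 4) / 14
Then g(t) = 35/3·L_0(t) + 245/3·L_1(t) + 581/3·L_2(t).
Expanding and collecting terms gives g(t) = 6t² - 4t + 5/3.
Check: g(6) = 581/3. ✓

g(t) = 6t^2 - 4t + 5/3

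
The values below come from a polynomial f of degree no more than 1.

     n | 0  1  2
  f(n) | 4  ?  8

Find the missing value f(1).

6

The 2 known points determine the degree-1 polynomial uniquely.
Write f(n) = an + b. Substituting each data point gives a linear system:
  b = 4
  2a + b = 8
Solving the system yields a = 2, b = 4.
So f(n) = 2n + 4.
Then f(1) = 6.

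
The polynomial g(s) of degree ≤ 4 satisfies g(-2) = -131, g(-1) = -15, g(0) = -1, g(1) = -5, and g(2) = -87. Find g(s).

g(s) = -6s^4 + 2s^3 - 3s^2 + 3s - 1

Using the Lagrange interpolation formula with nodes -2, -1, 0, 1, 2:
  L_0(s) = (s + 1)s(s - 1)(s - 2) / 24
  L_1(s) = (s + 2)s(s - 1)(s - 2) / -6
  L_2(s) = (s + 2)(s + 1)(s - 1)(s - 2) / 4
  L_3(s) = (s + 2)(s + 1)s(s - 2) / -6
  L_4(s) = (s + 2)(s + 1)s(s - 1) / 24
Then g(s) = -131·L_0(s) - 15·L_1(s) - 1·L_2(s) - 5·L_3(s) - 87·L_4(s).
Expanding and collecting terms gives g(s) = -6s⁴ + 2s³ - 3s² + 3s - 1.
Check: g(-1) = -15. ✓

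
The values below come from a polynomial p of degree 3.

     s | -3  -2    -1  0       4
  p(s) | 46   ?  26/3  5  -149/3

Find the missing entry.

The 4 known points determine the degree-3 polynomial uniquely.
Write p(s) = as^3 + bs^2 + cs + d. Substituting each data point gives a linear system:
  -27a + 9b - 3c + d = 46
  -a + b - c + d = 26/3
  d = 5
  64a + 16b + 4c + d = -149/3
Solving the system yields a = -1, b = 1, c = -5/3, d = 5.
So p(s) = -s^3 + s^2 - (5/3)s + 5.
Then p(-2) = 61/3.

61/3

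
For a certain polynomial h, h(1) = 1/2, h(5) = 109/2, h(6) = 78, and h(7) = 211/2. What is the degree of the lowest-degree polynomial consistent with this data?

2

Divided differences on the nodes 1, 5, 6, 7:
  order 0: 1/2  109/2  78  211/2
  order 1: 27/2  47/2  55/2
  order 2: 2  2
  order 3: 0
The order-2 divided differences are all 2 (nonzero) and every higher order vanishes, so the data lies on a polynomial of degree exactly 2.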